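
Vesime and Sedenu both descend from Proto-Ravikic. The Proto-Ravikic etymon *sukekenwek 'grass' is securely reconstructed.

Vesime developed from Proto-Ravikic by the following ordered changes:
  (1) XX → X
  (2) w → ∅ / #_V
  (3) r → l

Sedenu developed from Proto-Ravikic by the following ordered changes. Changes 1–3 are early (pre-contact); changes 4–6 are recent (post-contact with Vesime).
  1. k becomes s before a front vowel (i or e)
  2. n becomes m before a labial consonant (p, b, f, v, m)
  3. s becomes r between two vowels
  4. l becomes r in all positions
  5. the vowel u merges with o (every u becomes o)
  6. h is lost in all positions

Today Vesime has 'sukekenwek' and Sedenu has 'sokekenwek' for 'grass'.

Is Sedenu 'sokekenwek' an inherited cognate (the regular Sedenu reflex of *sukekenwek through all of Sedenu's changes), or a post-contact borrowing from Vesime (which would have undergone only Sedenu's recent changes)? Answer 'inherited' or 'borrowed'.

borrowed

If inherited, *sukekenwek would pass through all of Sedenu's changes:
Sedenu: *sukekenwek
  sukekenwek → susesenwek   [palatalisation]
  susesenwek (rule 2 does not apply)
  susesenwek → surerenwek   [rhotacism]
  surerenwek (rule 4 does not apply)
  surerenwek → sorerenwek   [vowel merger]
  sorerenwek (rule 6 does not apply)
  giving Sedenu sorerenwek.
If borrowed from Vesime 'sukekenwek' after the early changes, it would undergo only the recent ones:
  rule 4 (unconditioned shift): no change (sukekenwek)
  rule 5 (vowel merger): sukekenwek → sokekenwek
  rule 6 (h-loss): no change (sokekenwek)
  ⇒ as a loan: sokekenwek
Sedenu 'sokekenwek' matches the loan outcome 'sokekenwek', not the inherited 'sorerenwek' — it skipped the early Sedenu changes, so it was borrowed from Vesime.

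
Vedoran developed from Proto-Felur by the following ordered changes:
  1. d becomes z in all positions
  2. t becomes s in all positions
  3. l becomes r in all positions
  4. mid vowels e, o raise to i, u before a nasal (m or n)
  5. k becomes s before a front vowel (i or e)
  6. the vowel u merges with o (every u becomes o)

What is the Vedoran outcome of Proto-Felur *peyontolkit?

peyonsorsis

Vedoran: start from *peyontolkit.
  rule 1: no change — peyontolkit
  rule 2 (unconditioned shift): peyontolkit → peyonsolkis
  rule 3 (unconditioned shift): peyonsolkis → peyonsorkis
  rule 4 (pre-nasal raising): peyonsorkis → peyunsorkis
  rule 5 (palatalisation): peyunsorkis → peyunsorsis
  rule 6 (vowel merger): peyunsorsis → peyonsorsis
  ⇒ Vedoran peyonsorsis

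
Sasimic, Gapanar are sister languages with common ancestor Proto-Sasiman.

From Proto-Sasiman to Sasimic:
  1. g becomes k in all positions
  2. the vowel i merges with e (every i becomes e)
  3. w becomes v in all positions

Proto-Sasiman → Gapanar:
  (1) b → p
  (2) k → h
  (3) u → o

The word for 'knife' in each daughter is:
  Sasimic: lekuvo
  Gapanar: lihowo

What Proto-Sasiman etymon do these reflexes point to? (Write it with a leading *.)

*likuwo

Position 4: Sasimic has u, Gapanar has o. Sasimic preserves u here (none of its changes turn any other segment into u), so the proto-segment is *u.
Position 3: Sasimic has k, Gapanar has h. Taking the neighbouring segments as reconstructed: Sasimic k could go back to *k or *g; Gapanar h could go back to *k or *h — the one source consistent with every daughter is *k.
Continuing position by position gives *likuwo; check it forward:
Sasimic: *likuwo
  likuwo (rule 1 does not apply)
  likuwo → lekuwo   [vowel merger]
  lekuwo → lekuvo   [unconditioned shift]
  giving Sasimic lekuvo.
Gapanar: start from *likuwo.
  rule 1: no change — likuwo
  rule 2 (unconditioned shift): likuwo → lihuwo
  rule 3 (vowel merger): lihuwo → lihowo
  ⇒ Gapanar lihowo
*likuwo is the unique common source.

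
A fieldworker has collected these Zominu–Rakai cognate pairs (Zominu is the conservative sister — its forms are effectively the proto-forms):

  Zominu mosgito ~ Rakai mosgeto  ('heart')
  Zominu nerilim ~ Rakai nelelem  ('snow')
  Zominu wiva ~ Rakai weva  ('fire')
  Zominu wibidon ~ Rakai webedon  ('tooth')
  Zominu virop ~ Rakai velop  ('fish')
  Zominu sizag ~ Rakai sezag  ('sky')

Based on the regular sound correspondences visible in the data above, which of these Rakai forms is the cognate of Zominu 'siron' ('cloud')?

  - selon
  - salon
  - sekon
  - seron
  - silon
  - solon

virop ~ velop — Zominu i corresponds to Rakai e after a consonant, before r.
virop ~ velop — Zominu r corresponds to Rakai l between vowels (before a back vowel).
Applying these to Zominu 'siron':
  siron → seron   (i→e after a consonant, before r)
  seron → selon   (r→l between vowels (before a back vowel))
So the Rakai cognate is 'selon'.

selon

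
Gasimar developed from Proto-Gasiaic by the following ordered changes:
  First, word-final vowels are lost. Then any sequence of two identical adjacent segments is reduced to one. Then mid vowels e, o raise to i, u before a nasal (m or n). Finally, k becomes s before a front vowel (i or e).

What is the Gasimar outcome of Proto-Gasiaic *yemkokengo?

yimkosing

Gasimar: *yemkokengo
  yemkokengo → yemkokeng   [apocope]
  yemkokeng (rule 2 does not apply)
  yemkokeng → yimkoking   [pre-nasal raising]
  yimkoking → yimkosing   [palatalisation]
  giving Gasimar yimkosing.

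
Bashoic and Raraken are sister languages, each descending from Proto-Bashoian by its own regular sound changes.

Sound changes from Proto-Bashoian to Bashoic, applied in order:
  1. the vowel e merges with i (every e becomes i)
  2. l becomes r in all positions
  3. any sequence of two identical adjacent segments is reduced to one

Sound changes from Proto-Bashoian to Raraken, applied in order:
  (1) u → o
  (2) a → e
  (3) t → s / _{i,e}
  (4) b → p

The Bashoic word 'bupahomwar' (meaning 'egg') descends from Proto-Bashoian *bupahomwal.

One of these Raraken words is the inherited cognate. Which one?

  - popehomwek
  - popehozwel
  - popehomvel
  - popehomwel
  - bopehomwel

Raraken: *bupahomwal
  bupahomwal → bopahomwal   [vowel merger]
  bopahomwal → bopehomwel   [vowel merger]
  bopehomwel (rule 3 does not apply)
  bopehomwel → popehomwel   [unconditioned shift]
  giving Raraken popehomwel.
Among the options, 'popehomwel' alone shows every Raraken change applied in order.

popehomwel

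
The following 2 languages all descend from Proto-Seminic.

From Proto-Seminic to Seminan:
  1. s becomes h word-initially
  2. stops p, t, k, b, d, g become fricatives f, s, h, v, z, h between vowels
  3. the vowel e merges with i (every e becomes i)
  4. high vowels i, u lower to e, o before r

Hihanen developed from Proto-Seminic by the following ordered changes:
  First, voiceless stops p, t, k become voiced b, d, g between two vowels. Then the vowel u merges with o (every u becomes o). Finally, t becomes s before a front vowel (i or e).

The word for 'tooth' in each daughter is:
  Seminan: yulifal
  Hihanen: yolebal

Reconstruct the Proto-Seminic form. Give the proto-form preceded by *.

Position 4: Seminan has i, Hihanen has e. Hihanen preserves e here (none of its changes turn any other segment into e), so the proto-segment is *e.
Position 5: Seminan has f, Hihanen has b. Taking the neighbouring segments as reconstructed: Seminan f could go back to *p or *f; Hihanen b could go back to *p or *b — the one source consistent with every daughter is *p.
This points to *yulepal. Verify forward in each daughter:
Seminan: start from *yulepal.
  rule 1: no change — yulepal
  rule 2 (intervocalic lenition): yulepal → yulefal
  rule 3 (vowel merger): yulefal → yulifal
  rule 4: no change — yulifal
  ⇒ Seminan yulifal
Hihanen: *yulepal
  yulepal → yulebal   [intervocalic voicing]
  yulebal → yolebal   [vowel merger]
  yolebal (rule 3 does not apply)
  giving Hihanen yolebal.
Only *yulepal yields all of Seminan yulifal, Hihanen yolebal.

*yulepal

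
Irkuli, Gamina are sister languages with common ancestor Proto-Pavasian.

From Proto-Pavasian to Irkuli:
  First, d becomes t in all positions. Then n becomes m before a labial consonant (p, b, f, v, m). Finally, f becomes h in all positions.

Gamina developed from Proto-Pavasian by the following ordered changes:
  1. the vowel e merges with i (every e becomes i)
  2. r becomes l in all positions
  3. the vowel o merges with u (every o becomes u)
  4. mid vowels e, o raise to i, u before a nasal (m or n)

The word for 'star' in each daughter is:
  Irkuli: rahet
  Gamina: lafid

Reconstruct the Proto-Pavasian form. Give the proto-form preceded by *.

Position 4: Irkuli has e, Gamina has i. Irkuli preserves e here (none of its changes turn any other segment into e), so the proto-segment is *e.
Position 1: Irkuli has r, Gamina has l. Irkuli preserves r here (none of its changes turn any other segment into r), so the proto-segment is *r.
Continuing position by position gives *rafed; check it forward:
Irkuli: *rafed
  rafed → rafet   [unconditioned shift]
  rafet (rule 2 does not apply)
  rafet → rahet   [unconditioned shift]
  giving Irkuli rahet.
Gamina: *rafed
  rafed → rafid   [vowel merger]
  rafid → lafid   [unconditioned shift]
  lafid (rule 3 does not apply)
  lafid (rule 4 does not apply)
  giving Gamina lafid.
Only *rafed yields all of Irkuli rahet, Gamina lafid.

*rafed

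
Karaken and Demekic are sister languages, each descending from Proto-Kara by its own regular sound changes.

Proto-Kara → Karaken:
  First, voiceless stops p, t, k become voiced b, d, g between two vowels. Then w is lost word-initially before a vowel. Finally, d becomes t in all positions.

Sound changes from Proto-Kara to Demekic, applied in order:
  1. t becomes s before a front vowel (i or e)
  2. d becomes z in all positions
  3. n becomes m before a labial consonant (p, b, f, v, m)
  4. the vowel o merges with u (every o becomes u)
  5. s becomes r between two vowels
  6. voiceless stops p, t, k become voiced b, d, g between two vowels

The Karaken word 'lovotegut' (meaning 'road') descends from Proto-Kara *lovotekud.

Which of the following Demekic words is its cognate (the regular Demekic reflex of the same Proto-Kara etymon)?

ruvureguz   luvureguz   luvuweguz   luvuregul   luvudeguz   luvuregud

Demekic: *lovotekud > lovosekud > lovosekuz > luvusekuz > luvurekuz > luvureguz  (by palatalisation, unconditioned shift, vowel merger, rhotacism, intervocalic voicing)
Among the options, 'luvureguz' alone shows every Demekic change applied in order.

luvureguz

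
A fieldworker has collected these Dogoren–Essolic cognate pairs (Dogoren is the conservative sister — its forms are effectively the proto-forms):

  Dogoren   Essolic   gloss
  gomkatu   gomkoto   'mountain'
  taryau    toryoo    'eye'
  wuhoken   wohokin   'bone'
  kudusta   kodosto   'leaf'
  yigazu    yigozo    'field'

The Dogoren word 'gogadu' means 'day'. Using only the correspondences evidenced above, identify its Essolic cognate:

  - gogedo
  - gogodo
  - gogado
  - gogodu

gomkatu ~ gomkoto, yigazu ~ yigozo — Dogoren a corresponds to Essolic o after a consonant, before a consonant other than r, m, n, p, b, f, v.
gomkatu ~ gomkoto, yigazu ~ yigozo — Dogoren u corresponds to Essolic o word-finally.
Applying these to Dogoren 'gogadu':
  gogadu → gogodu   (a→o after a consonant, before a consonant other than r, m, n, p, b, f, v)
  gogodu → gogodo   (u→o word-finally)
So the Essolic cognate is 'gogodo'.

gogodo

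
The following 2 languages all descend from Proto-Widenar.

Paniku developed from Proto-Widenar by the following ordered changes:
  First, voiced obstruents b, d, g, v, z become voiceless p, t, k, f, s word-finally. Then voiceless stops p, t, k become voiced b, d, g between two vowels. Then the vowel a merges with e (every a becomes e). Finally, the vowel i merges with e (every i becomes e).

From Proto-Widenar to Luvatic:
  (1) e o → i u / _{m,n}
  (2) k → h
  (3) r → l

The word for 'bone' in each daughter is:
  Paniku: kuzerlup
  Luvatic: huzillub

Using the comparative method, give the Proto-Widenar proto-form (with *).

*kuzirlub

Position 4: Paniku has e, Luvatic has i. Taking the neighbouring segments as reconstructed: Paniku e could go back to *a or *e or *i; Luvatic i can only go back to *i — the one source consistent with every daughter is *i.
Position 8: Paniku has p, Luvatic has b. Luvatic preserves b here (none of its changes turn any other segment into b), so the proto-segment is *b.
Continuing position by position gives *kuzirlub; check it forward:
Paniku: *kuzirlub
  kuzirlub → kuzirlup   [final devoicing]
  kuzirlup (rule 2 does not apply)
  kuzirlup (rule 3 does not apply)
  kuzirlup → kuzerlup   [vowel merger]
  giving Paniku kuzerlup.
Luvatic: start from *kuzirlub.
  rule 1: no change — kuzirlub
  rule 2 (unconditioned shift): kuzirlub → huzirlub
  rule 3 (unconditioned shift): huzirlub → huzillub
  ⇒ Luvatic huzillub
*kuzirlub is the unique common source.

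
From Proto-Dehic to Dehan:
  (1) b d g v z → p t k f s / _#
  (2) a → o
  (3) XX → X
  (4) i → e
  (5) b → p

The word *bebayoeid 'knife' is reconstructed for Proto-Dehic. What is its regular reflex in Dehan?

Dehan: *bebayoeid
  bebayoeid → bebayoeit   [final devoicing]
  bebayoeit → beboyoeit   [vowel merger]
  beboyoeit (rule 3 does not apply)
  beboyoeit → beboyoeet   [vowel merger]
  beboyoeet → pepoyoeet   [unconditioned shift]
  giving Dehan pepoyoeet.

pepoyoeet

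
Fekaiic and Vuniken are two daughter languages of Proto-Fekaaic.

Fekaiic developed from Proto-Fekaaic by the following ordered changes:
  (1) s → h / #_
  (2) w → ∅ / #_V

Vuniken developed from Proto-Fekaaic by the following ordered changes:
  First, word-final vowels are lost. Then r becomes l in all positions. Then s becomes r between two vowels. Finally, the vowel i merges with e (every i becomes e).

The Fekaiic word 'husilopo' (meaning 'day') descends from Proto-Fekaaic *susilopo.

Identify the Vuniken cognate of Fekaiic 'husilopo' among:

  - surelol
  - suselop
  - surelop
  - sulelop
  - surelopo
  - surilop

surelop

Vuniken: start from *susilopo.
  rule 1 (apocope): susilopo → susilop
  rule 2: no change — susilop
  rule 3 (rhotacism): susilop → surilop
  rule 4 (vowel merger): surilop → surelop
  ⇒ Vuniken surelop
The other candidates each miss or misapply at least one Vuniken change.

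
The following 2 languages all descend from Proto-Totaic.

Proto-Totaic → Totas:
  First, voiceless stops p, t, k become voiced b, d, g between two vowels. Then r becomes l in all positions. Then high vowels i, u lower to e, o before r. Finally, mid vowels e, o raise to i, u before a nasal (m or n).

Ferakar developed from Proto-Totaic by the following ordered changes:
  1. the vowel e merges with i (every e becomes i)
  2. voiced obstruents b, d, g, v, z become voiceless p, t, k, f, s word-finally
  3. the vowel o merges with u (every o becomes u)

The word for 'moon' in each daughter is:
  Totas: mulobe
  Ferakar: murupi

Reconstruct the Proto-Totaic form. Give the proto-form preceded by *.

*murope

Position 3: Totas has l, Ferakar has r. Ferakar preserves r here (none of its changes turn any other segment into r), so the proto-segment is *r.
Position 4: Totas has o, Ferakar has u. Taking the neighbouring segments as reconstructed: Totas o can only go back to *o; Ferakar u could go back to *o or *u — the one source consistent with every daughter is *o.
Verify the candidate proto-form against each daughter:
Totas: start from *murope.
  rule 1 (intervocalic voicing): murope → murobe
  rule 2 (unconditioned shift): murobe → mulobe
  rule 3: no change — mulobe
  rule 4: no change — mulobe
  ⇒ Totas mulobe
Ferakar: start from *murope.
  rule 1 (vowel merger): murope → muropi
  rule 2: no change — muropi
  rule 3 (vowel merger): muropi → murupi
  ⇒ Ferakar murupi
Only *murope yields all of Totas mulobe, Ferakar murupi.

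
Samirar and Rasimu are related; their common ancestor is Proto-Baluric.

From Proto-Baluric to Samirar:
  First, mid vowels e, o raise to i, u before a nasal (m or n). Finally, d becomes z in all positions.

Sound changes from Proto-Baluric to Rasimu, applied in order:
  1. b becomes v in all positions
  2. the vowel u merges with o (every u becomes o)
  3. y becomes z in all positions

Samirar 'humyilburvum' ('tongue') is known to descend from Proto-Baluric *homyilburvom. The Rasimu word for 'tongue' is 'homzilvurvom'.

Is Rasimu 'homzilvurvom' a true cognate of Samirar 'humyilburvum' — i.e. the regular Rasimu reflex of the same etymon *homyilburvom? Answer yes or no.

no

Derive the expected Rasimu reflex of *homyilburvom:
Rasimu: *homyilburvom > homyilvurvom > homyilvorvom > homzilvorvom  (by unconditioned shift, vowel merger, unconditioned shift)
The regular Rasimu reflex would be 'homzilvorvom', but the attested form is 'homzilvurvom'. The correspondence is irregular, so they are not cognates (the Rasimu form has a different source).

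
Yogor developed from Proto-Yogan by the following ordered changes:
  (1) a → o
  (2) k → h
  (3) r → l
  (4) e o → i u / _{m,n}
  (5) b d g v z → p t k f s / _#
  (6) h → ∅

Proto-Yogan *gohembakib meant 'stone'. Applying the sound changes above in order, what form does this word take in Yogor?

Yogor: *gohembakib
  gohembakib → gohembokib   [vowel merger]
  gohembokib → gohembohib   [unconditioned shift]
  gohembohib (rule 3 does not apply)
  gohembohib → gohimbohib   [pre-nasal raising]
  gohimbohib → gohimbohip   [final devoicing]
  gohimbohip → goimboip   [h-loss]
  giving Yogor goimboip.

goimboip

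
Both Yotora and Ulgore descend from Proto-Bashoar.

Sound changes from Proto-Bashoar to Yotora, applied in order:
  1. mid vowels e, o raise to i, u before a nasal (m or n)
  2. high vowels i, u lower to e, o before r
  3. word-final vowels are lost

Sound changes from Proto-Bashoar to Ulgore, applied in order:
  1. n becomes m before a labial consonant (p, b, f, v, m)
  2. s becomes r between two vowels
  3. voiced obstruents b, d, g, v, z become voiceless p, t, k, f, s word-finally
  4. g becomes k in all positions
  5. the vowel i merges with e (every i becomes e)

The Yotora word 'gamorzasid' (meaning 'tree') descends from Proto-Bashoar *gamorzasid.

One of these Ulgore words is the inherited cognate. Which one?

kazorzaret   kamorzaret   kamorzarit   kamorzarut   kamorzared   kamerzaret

Ulgore: start from *gamorzasid.
  rule 1: no change — gamorzasid
  rule 2 (rhotacism): gamorzasid → gamorzarid
  rule 3 (final devoicing): gamorzarid → gamorzarit
  rule 4 (unconditioned shift): gamorzarit → kamorzarit
  rule 5 (vowel merger): kamorzarit → kamorzaret
  ⇒ Ulgore kamorzaret

kamorzaret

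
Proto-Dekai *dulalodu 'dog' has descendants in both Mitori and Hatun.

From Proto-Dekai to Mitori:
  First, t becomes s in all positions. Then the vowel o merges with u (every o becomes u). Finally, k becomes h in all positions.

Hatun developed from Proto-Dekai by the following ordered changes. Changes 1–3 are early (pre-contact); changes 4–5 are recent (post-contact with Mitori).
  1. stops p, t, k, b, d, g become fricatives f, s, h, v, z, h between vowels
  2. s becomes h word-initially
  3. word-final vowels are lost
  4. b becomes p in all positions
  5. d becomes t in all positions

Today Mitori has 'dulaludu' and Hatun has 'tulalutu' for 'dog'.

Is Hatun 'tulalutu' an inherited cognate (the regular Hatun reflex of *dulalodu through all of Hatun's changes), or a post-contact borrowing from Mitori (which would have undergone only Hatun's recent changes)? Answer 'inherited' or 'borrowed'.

If inherited, *dulalodu would pass through all of Hatun's changes:
Hatun: *dulalodu > dulalozu > dulaloz > tulaloz  (by intervocalic lenition, apocope, unconditioned shift)
If borrowed from Mitori 'dulaludu' after the early changes, it would undergo only the recent ones:
  rule 4 (unconditioned shift): no change (dulaludu)
  rule 5 (unconditioned shift): dulaludu → tulalutu
  ⇒ as a loan: tulalutu
Hatun 'tulalutu' matches the loan outcome 'tulalutu', not the inherited 'tulaloz' — it skipped the early Hatun changes, so it was borrowed from Mitori.

borrowed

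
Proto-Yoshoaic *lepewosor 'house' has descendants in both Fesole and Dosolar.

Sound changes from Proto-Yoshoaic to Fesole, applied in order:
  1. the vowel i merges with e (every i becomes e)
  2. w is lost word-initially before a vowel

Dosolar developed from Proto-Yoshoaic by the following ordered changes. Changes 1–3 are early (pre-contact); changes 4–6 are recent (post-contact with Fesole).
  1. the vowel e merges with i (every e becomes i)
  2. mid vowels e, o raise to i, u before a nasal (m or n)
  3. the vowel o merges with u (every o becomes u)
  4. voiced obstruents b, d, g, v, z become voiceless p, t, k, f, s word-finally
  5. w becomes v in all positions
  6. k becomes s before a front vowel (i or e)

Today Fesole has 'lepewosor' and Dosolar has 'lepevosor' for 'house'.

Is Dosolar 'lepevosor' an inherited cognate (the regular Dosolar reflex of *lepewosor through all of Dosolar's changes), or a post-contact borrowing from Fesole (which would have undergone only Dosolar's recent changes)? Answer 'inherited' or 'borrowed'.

borrowed

If inherited, *lepewosor would pass through all of Dosolar's changes:
Dosolar: *lepewosor > lipiwosor > lipiwusur > lipivusur  (by vowel merger, vowel merger, unconditioned shift)
If borrowed from Fesole 'lepewosor' after the early changes, it would undergo only the recent ones:
  rule 4 (final devoicing): no change (lepewosor)
  rule 5 (unconditioned shift): lepewosor → lepevosor
  rule 6 (palatalisation): no change (lepevosor)
  ⇒ as a loan: lepevosor
Dosolar 'lepevosor' matches the loan outcome 'lepevosor', not the inherited 'lipivusur' — it skipped the early Dosolar changes, so it was borrowed from Fesole.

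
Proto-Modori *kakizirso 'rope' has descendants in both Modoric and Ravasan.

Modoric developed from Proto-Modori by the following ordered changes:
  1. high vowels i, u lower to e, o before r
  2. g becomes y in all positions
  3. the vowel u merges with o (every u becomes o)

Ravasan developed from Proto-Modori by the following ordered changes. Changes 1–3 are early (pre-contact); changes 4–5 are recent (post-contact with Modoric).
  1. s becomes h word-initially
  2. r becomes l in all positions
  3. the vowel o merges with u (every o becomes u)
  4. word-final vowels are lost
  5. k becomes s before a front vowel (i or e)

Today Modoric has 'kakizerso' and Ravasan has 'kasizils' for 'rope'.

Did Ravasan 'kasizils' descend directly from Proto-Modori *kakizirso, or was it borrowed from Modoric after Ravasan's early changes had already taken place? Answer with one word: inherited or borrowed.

If inherited, *kakizirso would pass through all of Ravasan's changes:
Ravasan: *kakizirso
  kakizirso (rule 1 does not apply)
  kakizirso → kakizilso   [unconditioned shift]
  kakizilso → kakizilsu   [vowel merger]
  kakizilsu → kakizils   [apocope]
  kakizils → kasizils   [palatalisation]
  giving Ravasan kasizils.
If borrowed from Modoric 'kakizerso' after the early changes, it would undergo only the recent ones:
  rule 4 (apocope): kakizerso → kakizers
  rule 5 (palatalisation): kakizers → kasizers
  ⇒ as a loan: kasizers
Ravasan 'kasizils' matches the inherited outcome exactly, so it is an inherited cognate, not a loan.

inherited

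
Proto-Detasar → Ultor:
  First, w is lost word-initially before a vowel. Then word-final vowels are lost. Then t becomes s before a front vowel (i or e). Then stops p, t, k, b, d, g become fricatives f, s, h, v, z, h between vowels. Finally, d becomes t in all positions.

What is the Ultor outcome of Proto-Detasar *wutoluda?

Ultor: start from *wutoluda.
  rule 1 (glide loss): wutoluda → utoluda
  rule 2 (apocope): utoluda → utolud
  rule 3: no change — utolud
  rule 4 (intervocalic lenition): utolud → usolud
  rule 5 (unconditioned shift): usolud → usolut
  ⇒ Ultor usolut

usolut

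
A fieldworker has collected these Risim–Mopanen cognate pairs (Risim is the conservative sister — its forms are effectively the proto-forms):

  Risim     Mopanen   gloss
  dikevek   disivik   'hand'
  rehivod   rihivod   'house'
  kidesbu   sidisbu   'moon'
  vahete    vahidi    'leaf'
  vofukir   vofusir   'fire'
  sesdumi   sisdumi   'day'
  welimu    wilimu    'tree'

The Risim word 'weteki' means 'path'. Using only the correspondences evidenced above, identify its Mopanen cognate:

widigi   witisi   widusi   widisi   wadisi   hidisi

dikevek ~ disivik, rehivod ~ rihivod — Risim e corresponds to Mopanen i after a consonant, before a consonant other than r, m, n, p, b, f, v.
vahete ~ vahidi — Risim t corresponds to Mopanen d between vowels (before a front vowel).
vofukir ~ vofusir — Risim k corresponds to Mopanen s between vowels (before a front vowel).
Applying these to Risim 'weteki':
  weteki → witeki   (e→i after a consonant, before a consonant other than r, m, n, p, b, f, v)
  witeki → wideki   (t→d between vowels (before a front vowel))
  wideki → widiki   (e→i after a consonant, before a consonant other than r, m, n, p, b, f, v)
  widiki → widisi   (k→s between vowels (before a front vowel))
So the Mopanen cognate is 'widisi'.

widisi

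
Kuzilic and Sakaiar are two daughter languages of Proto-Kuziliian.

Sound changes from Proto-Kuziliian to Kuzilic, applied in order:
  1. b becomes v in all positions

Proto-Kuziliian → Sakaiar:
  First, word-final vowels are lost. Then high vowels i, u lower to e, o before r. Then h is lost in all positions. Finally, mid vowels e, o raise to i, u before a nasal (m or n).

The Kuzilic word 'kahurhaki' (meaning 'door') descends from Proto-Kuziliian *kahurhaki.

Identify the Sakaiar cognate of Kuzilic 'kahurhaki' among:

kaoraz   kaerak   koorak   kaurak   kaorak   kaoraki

kaorak

Sakaiar: start from *kahurhaki.
  rule 1 (apocope): kahurhaki → kahurhak
  rule 2 (pre-rhotic lowering): kahurhak → kahorhak
  rule 3 (h-loss): kahorhak → kaorak
  rule 4: no change — kaorak
  ⇒ Sakaiar kaorak
The other candidates each miss or misapply at least one Sakaiar change.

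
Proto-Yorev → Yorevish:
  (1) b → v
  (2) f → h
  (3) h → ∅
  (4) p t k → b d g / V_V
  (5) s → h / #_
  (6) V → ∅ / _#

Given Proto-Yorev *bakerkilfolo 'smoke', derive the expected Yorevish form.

Yorevish: *bakerkilfolo > vakerkilfolo > vakerkilholo > vakerkilolo > vagerkilolo > vagerkilol  (by unconditioned shift, unconditioned shift, h-loss, intervocalic voicing, apocope)

vagerkilol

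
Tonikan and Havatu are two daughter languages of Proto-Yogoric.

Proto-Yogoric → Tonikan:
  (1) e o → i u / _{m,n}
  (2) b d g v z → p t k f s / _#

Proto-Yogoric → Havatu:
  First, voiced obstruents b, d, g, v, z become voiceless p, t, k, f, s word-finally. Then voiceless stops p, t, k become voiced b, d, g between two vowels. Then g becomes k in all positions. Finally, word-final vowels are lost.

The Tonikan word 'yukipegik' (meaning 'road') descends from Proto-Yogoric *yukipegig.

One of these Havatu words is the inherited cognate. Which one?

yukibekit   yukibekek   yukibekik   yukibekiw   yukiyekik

yukibekik

Havatu: *yukipegig
  yukipegig → yukipegik   [final devoicing]
  yukipegik → yugibegik   [intervocalic voicing]
  yugibegik → yukibekik   [unconditioned shift]
  yukibekik (rule 4 does not apply)
  giving Havatu yukibekik.
The other candidates each miss or misapply at least one Havatu change.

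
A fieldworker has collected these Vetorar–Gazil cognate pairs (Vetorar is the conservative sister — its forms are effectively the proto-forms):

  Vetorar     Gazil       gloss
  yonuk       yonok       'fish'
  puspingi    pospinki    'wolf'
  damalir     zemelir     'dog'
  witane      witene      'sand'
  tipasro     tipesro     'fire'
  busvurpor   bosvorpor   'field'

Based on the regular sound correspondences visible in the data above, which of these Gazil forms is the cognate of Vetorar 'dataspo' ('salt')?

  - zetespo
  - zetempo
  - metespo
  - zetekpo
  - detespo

damalir ~ zemelir — Vetorar d corresponds to Gazil z word-initially before a back vowel.
damalir ~ zemelir, tipasro ~ tipesro — Vetorar a corresponds to Gazil e after a consonant, before a consonant other than r, m, n, p, b, f, v.
Applying these to Vetorar 'dataspo':
  dataspo → zataspo   (d→z word-initially before a back vowel)
  zataspo → zetaspo   (a→e after a consonant, before a consonant other than r, m, n, p, b, f, v)
  zetaspo → zetespo   (a→e after a consonant, before a consonant other than r, m, n, p, b, f, v)
So the Gazil cognate is 'zetespo'.

zetespo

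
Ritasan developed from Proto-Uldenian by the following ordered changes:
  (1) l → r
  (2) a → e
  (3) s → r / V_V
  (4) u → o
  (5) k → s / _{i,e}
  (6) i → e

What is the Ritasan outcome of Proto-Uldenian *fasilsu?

fererso

Ritasan: *fasilsu > fasirsu > fesirsu > ferirsu > ferirso > fererso  (by unconditioned shift, vowel merger, rhotacism, vowel merger, vowel merger)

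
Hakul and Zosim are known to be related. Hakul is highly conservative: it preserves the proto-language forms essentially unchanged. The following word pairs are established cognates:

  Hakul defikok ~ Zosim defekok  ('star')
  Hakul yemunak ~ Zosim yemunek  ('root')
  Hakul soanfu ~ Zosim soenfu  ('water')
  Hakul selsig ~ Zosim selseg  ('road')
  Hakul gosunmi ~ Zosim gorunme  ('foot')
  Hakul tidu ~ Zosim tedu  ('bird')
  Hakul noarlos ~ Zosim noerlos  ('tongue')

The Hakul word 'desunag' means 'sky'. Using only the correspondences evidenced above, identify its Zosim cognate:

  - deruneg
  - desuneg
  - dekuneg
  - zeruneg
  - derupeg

deruneg

gosunmi ~ gorunme — Hakul s corresponds to Zosim r between vowels (before a back vowel).
yemunak ~ yemunek — Hakul a corresponds to Zosim e after a consonant, before a consonant other than r, m, n, p, b, f, v.
Applying these to Hakul 'desunag':
  desunag → derunag   (s→r between vowels (before a back vowel))
  derunag → deruneg   (a→e after a consonant, before a consonant other than r, m, n, p, b, f, v)
So the Zosim cognate is 'deruneg'.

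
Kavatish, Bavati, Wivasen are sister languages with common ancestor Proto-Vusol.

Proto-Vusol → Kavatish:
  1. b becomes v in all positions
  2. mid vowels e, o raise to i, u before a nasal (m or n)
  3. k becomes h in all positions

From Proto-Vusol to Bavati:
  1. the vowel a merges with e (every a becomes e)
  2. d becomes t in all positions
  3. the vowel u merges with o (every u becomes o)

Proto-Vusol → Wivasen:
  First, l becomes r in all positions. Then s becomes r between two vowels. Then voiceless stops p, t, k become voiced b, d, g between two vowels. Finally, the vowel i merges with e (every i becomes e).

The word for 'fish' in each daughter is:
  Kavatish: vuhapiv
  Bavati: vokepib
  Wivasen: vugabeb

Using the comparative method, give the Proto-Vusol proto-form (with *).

*vukapib

Position 6: Kavatish has i, Bavati has i, Wivasen has e. Bavati preserves i here (none of its changes turn any other segment into i), so the proto-segment is *i.
Position 7: Kavatish has v, Bavati has b, Wivasen has b. Bavati preserves b here (none of its changes turn any other segment into b), so the proto-segment is *b.
Continuing position by position gives *vukapib; check it forward:
Kavatish: *vukapib
  vukapib → vukapiv   [unconditioned shift]
  vukapiv (rule 2 does not apply)
  vukapiv → vuhapiv   [unconditioned shift]
  giving Kavatish vuhapiv.
Bavati: *vukapib
  vukapib → vukepib   [vowel merger]
  vukepib (rule 2 does not apply)
  vukepib → vokepib   [vowel merger]
  giving Bavati vokepib.
Wivasen: *vukapib > vugabib > vugabeb  (by intervocalic voicing, vowel merger)
*vukapib is the unique common source.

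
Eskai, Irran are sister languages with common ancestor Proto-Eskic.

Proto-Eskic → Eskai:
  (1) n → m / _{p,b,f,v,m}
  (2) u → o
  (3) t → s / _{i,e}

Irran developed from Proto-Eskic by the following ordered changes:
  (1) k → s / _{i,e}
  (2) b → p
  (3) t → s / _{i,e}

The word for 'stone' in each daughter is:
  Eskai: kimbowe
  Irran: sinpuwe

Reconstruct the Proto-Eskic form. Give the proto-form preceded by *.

*kinbuwe

Position 5: Eskai has o, Irran has u. Irran preserves u here (none of its changes turn any other segment into u), so the proto-segment is *u.
Position 3: Eskai has m, Irran has n. Irran preserves n here (none of its changes turn any other segment into n), so the proto-segment is *n.
Verify the candidate proto-form against each daughter:
Eskai: *kinbuwe
  kinbuwe → kimbuwe   [nasal place assimilation]
  kimbuwe → kimbowe   [vowel merger]
  kimbowe (rule 3 does not apply)
  giving Eskai kimbowe.
Irran: *kinbuwe > sinbuwe > sinpuwe  (by palatalisation, unconditioned shift)
*kinbuwe is the unique common source.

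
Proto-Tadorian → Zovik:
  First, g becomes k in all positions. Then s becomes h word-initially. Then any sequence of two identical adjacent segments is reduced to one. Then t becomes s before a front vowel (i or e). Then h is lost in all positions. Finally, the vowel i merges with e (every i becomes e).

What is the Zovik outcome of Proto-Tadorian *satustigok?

Zovik: start from *satustigok.
  rule 1 (unconditioned shift): satustigok → satustikok
  rule 2 (debuccalisation): satustikok → hatustikok
  rule 3: no change — hatustikok
  rule 4 (palatalisation): hatustikok → hatussikok
  rule 5 (h-loss): hatussikok → atussikok
  rule 6 (vowel merger): atussikok → atussekok
  ⇒ Zovik atussekok

atussekok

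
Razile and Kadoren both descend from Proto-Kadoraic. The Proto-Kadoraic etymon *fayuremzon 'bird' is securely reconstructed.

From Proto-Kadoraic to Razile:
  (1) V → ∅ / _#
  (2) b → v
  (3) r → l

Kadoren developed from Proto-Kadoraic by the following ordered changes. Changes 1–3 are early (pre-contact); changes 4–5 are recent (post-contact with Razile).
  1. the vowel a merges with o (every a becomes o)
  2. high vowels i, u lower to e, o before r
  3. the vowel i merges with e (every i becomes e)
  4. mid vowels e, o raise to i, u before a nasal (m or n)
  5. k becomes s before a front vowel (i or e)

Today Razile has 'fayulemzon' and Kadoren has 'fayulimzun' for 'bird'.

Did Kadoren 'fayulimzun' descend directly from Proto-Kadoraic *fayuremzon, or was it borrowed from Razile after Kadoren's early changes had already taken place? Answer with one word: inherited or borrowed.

If inherited, *fayuremzon would pass through all of Kadoren's changes:
Kadoren: *fayuremzon > foyuremzon > foyoremzon > foyorimzun  (by vowel merger, pre-rhotic lowering, pre-nasal raising)
If borrowed from Razile 'fayulemzon' after the early changes, it would undergo only the recent ones:
  rule 4 (pre-nasal raising): fayulemzon → fayulimzun
  rule 5 (palatalisation): no change (fayulimzun)
  ⇒ as a loan: fayulimzun
Kadoren 'fayulimzun' matches the loan outcome 'fayulimzun', not the inherited 'foyorimzun' — it skipped the early Kadoren changes, so it was borrowed from Razile.

borrowed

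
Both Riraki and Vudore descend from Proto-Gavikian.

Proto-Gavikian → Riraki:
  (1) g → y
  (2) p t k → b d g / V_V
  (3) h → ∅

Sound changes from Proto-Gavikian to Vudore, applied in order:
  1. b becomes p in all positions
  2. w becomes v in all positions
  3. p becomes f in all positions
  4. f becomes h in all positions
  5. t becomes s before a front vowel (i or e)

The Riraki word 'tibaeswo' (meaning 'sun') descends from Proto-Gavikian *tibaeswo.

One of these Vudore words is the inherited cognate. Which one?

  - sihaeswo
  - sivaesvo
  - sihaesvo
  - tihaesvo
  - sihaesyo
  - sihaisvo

sihaesvo

Vudore: *tibaeswo > tipaeswo > tipaesvo > tifaesvo > tihaesvo > sihaesvo  (by unconditioned shift, unconditioned shift, unconditioned shift, unconditioned shift, palatalisation)
The other candidates each miss or misapply at least one Vudore change.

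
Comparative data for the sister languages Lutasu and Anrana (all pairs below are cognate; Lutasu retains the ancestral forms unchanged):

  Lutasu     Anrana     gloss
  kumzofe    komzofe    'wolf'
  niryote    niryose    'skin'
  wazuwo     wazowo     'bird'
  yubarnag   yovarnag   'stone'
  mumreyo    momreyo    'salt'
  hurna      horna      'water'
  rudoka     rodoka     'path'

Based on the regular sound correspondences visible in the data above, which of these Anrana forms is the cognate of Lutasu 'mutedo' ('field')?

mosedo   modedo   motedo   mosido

mosedo

wazuwo ~ wazowo, rudoka ~ rodoka — Lutasu u corresponds to Anrana o after a consonant, before a consonant other than r, m, n, p, b, f, v.
niryote ~ niryose — Lutasu t corresponds to Anrana s between vowels (before a front vowel).
Applying these to Lutasu 'mutedo':
  mutedo → motedo   (u→o after a consonant, before a consonant other than r, m, n, p, b, f, v)
  motedo → mosedo   (t→s between vowels (before a front vowel))
So the Anrana cognate is 'mosedo'.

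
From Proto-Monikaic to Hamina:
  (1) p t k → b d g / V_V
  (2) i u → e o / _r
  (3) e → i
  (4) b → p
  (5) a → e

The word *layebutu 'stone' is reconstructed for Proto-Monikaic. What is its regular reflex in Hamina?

leyipudu

Hamina: *layebutu > layebudu > layibudu > layipudu > leyipudu  (by intervocalic voicing, vowel merger, unconditioned shift, vowel merger)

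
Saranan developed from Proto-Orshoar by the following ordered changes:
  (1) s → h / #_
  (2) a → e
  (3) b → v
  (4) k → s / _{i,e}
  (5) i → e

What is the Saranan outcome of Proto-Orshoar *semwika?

hemwese

Saranan: start from *semwika.
  rule 1 (debuccalisation): semwika → hemwika
  rule 2 (vowel merger): hemwika → hemwike
  rule 3: no change — hemwike
  rule 4 (palatalisation): hemwike → hemwise
  rule 5 (vowel merger): hemwise → hemwese
  ⇒ Saranan hemwese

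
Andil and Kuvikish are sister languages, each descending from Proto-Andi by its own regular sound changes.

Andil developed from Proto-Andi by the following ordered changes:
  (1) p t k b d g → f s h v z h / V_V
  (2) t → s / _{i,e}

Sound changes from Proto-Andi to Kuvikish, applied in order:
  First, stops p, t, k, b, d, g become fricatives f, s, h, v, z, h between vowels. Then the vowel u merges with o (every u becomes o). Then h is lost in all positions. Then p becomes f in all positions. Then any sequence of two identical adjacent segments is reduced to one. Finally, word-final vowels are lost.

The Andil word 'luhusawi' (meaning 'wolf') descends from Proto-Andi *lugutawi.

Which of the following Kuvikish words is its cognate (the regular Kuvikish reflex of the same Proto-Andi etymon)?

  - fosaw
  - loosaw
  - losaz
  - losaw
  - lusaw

Kuvikish: *lugutawi > luhusawi > lohosawi > loosawi > losawi > losaw  (by intervocalic lenition, vowel merger, h-loss, degemination, apocope)

losaw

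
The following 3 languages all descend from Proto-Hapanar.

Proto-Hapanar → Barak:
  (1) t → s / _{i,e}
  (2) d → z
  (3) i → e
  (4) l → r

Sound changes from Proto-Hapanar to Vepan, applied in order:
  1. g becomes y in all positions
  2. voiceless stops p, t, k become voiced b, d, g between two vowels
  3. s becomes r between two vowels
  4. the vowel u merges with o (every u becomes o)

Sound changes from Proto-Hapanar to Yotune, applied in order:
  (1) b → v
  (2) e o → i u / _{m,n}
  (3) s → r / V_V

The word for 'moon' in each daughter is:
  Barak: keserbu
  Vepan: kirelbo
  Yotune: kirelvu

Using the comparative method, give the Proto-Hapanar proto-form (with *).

Position 7: Barak has u, Vepan has o, Yotune has u. Barak preserves u here (none of its changes turn any other segment into u), so the proto-segment is *u.
Position 2: Barak has e, Vepan has i, Yotune has i. Vepan preserves i here (none of its changes turn any other segment into i), so the proto-segment is *i.
Position 6: Barak has b, Vepan has b, Yotune has v. Barak preserves b here (none of its changes turn any other segment into b), so the proto-segment is *b.
Continuing position by position gives *kiselbu; check it forward:
Barak: *kiselbu > keselbu > keserbu  (by vowel merger, unconditioned shift)
Vepan: *kiselbu
  kiselbu (rule 1 does not apply)
  kiselbu (rule 2 does not apply)
  kiselbu → kirelbu   [rhotacism]
  kirelbu → kirelbo   [vowel merger]
  giving Vepan kirelbo.
Yotune: *kiselbu > kiselvu > kirelvu  (by unconditioned shift, rhotacism)
*kiselbu is the unique common source.

*kiselbu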